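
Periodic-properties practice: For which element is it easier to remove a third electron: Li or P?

P

Consider each +2 ion: Li²⁺ is already 1 electron into the core; P²⁺ still has 3 valence electrons.
Breaking into a closed-shell core is much more expensive than removing a leftover valence electron — Li has the largest IE_3 here.
The numbers (kJ/mol): Li 11815, P 2914.
Overall IE_3 order: P < Li.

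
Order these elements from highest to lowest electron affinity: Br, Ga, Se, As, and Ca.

Br > Se > As > Ga > Ca

Ca is in period 4, group 2; Ga is in period 4, group 13; As is in period 4, group 15; Se is in period 4, group 16; Br is in period 4, group 17.
Adding an electron releases more energy for atoms nearer the top right (short of the noble gases).
All lie in period 4, so electron affinity increases left to right.
So from highest to lowest: Br > Se > As > Ga > Ca.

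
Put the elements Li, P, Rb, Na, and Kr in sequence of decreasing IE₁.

Li is in period 2, group 1; Na is in period 3, group 1; P is in period 3, group 15; Kr is in period 4, group 18; Rb is in period 5, group 1.
First ionization energy rises across a period (greater Z_eff holds electrons more tightly) and falls down a group (valence electrons are farther from the nucleus).
These span different periods and groups, so the two trends combine.
Na > Rb: Na sits above Rb in group 1, so the down-group effect alone puts Na higher.
Li > Na: they share group 1; the group trend gives Li the larger value.
P > Li: the two effects oppose for this pair; the across-period effect wins (1012 vs 520 kJ/mol).
Kr > P: period and group pull opposite ways; the across-period shift dominates (1351 vs 1012 kJ/mol).
Approximate values (kJ/mol): Li 520, Na 496, P 1012, Kr 1351, Rb 403.
So from highest to lowest: Kr > P > Li > Na > Rb.

Kr > P > Li > Na > Rb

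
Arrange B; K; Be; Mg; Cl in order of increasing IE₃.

B < Cl < K < Mg < Be

Consider each +2 ion: B²⁺ still has 1 valence electron; K²⁺ is already 1 electron into the core; Be²⁺ is the bare [He] core; Mg²⁺ is the bare [Ne] core; Cl²⁺ still has 5 valence electrons.
Core electrons are held far more tightly than valence electrons, so K, Mg and Be top the IE_3 order.
Valence configurations: B²⁺ [He]2s¹, Cl²⁺ [Ne]3s²3p³.
Tabulated IE_3 (kJ/mol): B 3660, K 4420, Be 14849, Mg 7733, Cl 3822.
So the third ionization energies run B < Cl < K < Mg < Be.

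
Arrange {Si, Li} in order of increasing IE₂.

Si < Li

Consider each +1 ion: Si⁺ still has 3 valence electrons; Li⁺ is the bare [He] core.
Breaking into a closed-shell core is much more expensive than removing a leftover valence electron — Li has the largest IE_2 here.
The numbers (kJ/mol): Si 1577, Li 7298.
Hence IE_2: Si < Li.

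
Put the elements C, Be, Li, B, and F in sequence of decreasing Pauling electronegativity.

Li is in period 2, group 1; Be is in period 2, group 2; B is in period 2, group 13; C is in period 2, group 14; F is in period 2, group 17.
EN rises left→right (higher Z_eff, smaller atoms) and falls top→bottom (larger, more shielded atoms).
All lie in period 2, so electronegativity increases left to right.
So from highest to lowest: F > C > B > Be > Li.

F > C > B > Be > Li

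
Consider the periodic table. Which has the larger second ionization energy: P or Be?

Consider each +1 ion: P⁺ still has 4 valence electrons; Be⁺ still has 1 valence electron.
All are still removing valence electrons, so compare the +1 ions as you would atoms: IE_2 generally rises across a period (higher Z_eff) and falls down a group (larger shell), subject to the usual subshell exceptions.
Valence configurations: P⁺ [Ne]3s²3p², Be⁺ [He]2s¹.
Approximate IE_2 values (kJ/mol): P 1907, Be 1757.
So the second ionization energies run Be < P.

P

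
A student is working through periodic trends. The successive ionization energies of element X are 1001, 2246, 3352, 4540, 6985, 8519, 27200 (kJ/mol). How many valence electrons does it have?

6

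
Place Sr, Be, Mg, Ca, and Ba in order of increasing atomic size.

Be is in period 2, group 2; Mg is in period 3, group 2; Ca is in period 4, group 2; Sr is in period 5, group 2; Ba is in period 6, group 2.
Radius decreases left→right (rising Z_eff, same n) and increases top→bottom (higher n).
All are in group 2, so atomic radius increases down the group.
So from smallest to largest: Be < Mg < Ca < Sr < Ba.

Be < Mg < Ca < Sr < Ba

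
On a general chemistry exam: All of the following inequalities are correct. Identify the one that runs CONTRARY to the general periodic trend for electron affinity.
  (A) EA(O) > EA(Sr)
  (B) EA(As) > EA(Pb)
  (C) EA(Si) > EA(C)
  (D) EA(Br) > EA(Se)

The general trend: electron affinity increases across a period and decreases down a group.
(A) O (period 2, group 16) vs Sr (period 5, group 2): the stated order agrees with the simple trend.
(B) As (period 4, group 15) vs Pb (period 6, group 14): the stated order agrees with the simple trend.
(C) Si (period 3, group 14) vs C (period 2, group 14): the stated order contradicts the simple trend.
(D) Br (period 4, group 17) vs Se (period 4, group 16): the stated order agrees with the simple trend.
The exception is (C): Si's larger, more diffuse 3p orbitals accept an added electron slightly more readily than C's compact 2p.

(C)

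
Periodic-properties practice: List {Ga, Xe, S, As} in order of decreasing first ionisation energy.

Xe > S > As > Ga

S is in period 3, group 16; Ga is in period 4, group 13; As is in period 4, group 15; Xe is in period 5, group 18.
First ionization energy rises across a period (greater Z_eff holds electrons more tightly) and falls down a group (valence electrons are farther from the nucleus).
Here both period and group differ, so the two effects have to be weighed against each other.
As > Ga: both are in period 4; the period trend gives As the larger value.
S > As: relative to As, both the across-period and down-group shifts push S's first ionization energy up.
Xe > S: period and group pull opposite ways; the across-period shift dominates (1170 vs 1000 kJ/mol).
Tabulated first ionization energy (kJ/mol): S 1000, Ga 579, As 947, Xe 1170.
So from highest to lowest: Xe > S > As > Ga.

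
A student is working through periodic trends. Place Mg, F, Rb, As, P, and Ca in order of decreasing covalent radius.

Rb > Ca > Mg > As > P > F

Radius decreases left→right (rising Z_eff, same n) and increases top→bottom (higher n).
Here both period and group differ, so the two effects have to be weighed against each other.
P > F: relative to F, both the across-period and down-group shifts push P's atomic radius up.
As > P: As sits below P in group 15, so the down-group effect alone puts As larger.
Mg > As: the two effects oppose for this pair; the across-period effect wins (139 vs 121 pm).
Ca > Mg: Ca sits below Mg in group 2, so the down-group effect alone puts Ca larger.
Rb > Ca: both effects reinforce here, so Rb is clearly the larger of the two.
Approximate values (pm): F 64, Mg 139, P 111, Ca 171, As 121, Rb 210.
So from largest to smallest: Rb > Ca > Mg > As > P > F.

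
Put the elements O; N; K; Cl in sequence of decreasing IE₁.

N > O > Cl > K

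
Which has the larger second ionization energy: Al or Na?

IE_2 is the cost of taking one more electron from the +1 cation: Al⁺ still has 2 valence electrons; Na⁺ is the bare [Ne] core.
Core electrons are held far more tightly than valence electrons, so Na tops the IE_2 order.
Tabulated IE_2 (kJ/mol): Al 1817, Na 4562.
Hence IE_2: Al < Na.

Na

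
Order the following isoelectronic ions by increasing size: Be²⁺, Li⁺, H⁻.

All of these have 2 electrons, so size is governed by nuclear charge alone: the more protons, the stronger the pull on the same electron cloud, and the smaller the ion.
Nuclear charges: Be²⁺ (Z=4), Li⁺ (Z=3), H⁻ (Z=1).
Smallest to largest: Be²⁺ < Li⁺ < H⁻.

Be²⁺ < Li⁺ < H⁻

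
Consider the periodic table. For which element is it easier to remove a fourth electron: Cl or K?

IE_4 is the cost of taking one more electron from the +3 cation: Cl³⁺ still has 4 valence electrons; K³⁺ is already 2 electrons into the core.
Breaking into a closed-shell core is much more expensive than removing a leftover valence electron — K has the largest IE_4 here.
Tabulated IE_4 (kJ/mol): Cl 5159, K 5877.
So the fourth ionization energies run Cl < K.

Cl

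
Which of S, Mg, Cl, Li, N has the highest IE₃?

Li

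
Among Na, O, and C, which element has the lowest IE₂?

C

The second ionization energy removes an electron from the +1 ion. For each element: Na⁺ is the bare [Ne] core; O⁺ still has 5 valence electrons; C⁺ still has 3 valence electrons.
Pulling an electron out of a noble-gas core costs far more than removing a remaining valence electron, so Na sits at the high end of IE_2.
Valence configurations: O⁺ [He]2s²2p³, C⁺ [He]2s²2p¹.
Tabulated IE_2 (kJ/mol): Na 4562, O 3388, C 2353.
So the second ionization energies run C < O < Na.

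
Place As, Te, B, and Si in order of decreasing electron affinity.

B is in period 2, group 13; Si is in period 3, group 14; As is in period 4, group 15; Te is in period 5, group 16.
EA tends to increase across a period and decrease down a group, though the pattern is less regular than for IE or radius.
A diagonal step moves right (one effect) and down (the opposite effect) at once.
As > B: the two effects oppose for this pair; the across-period effect wins (78 vs 27 kJ/mol).
Si > As: period and group pull opposite ways; the down-group shift dominates (134 vs 78 kJ/mol).
Te > Si: period and group pull opposite ways; the across-period shift dominates (190 vs 134 kJ/mol).
For reference (kJ/mol): B 27, Si 134, As 78, Te 190.
So from highest to lowest: Te > Si > As > B.

Te, Si, As, B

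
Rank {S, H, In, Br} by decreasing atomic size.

In, Br, S, H

H is in period 1, group 1; S is in period 3, group 16; Br is in period 4, group 17; In is in period 5, group 13.
Atomic radius shrinks across a period as nuclear charge pulls the same shell inward, and grows down a group as new shells are added.
Neither a single period nor a single group — weigh both effects.
S > H: period and group pull opposite ways; the down-group shift dominates (103 vs 32 pm).
Br > S: the two effects oppose for this pair; the down-group effect wins (114 vs 103 pm).
In > Br: relative to Br, both the across-period and down-group shifts push In's atomic radius up.
For reference (pm): H 32, S 103, Br 114, In 142.
So from largest to smallest: In > Br > S > H.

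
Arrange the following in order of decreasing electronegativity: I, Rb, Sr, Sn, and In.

Smaller atoms with higher effective nuclear charge are more electronegative.
All lie in period 5, so electronegativity increases left to right.
So from highest to lowest: I > Sn > In > Sr > Rb.

I > Sn > In > Sr > Rb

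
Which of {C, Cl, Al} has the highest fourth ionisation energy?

Al

Consider each +3 ion: C³⁺ still has 1 valence electron; Cl³⁺ still has 4 valence electrons; Al³⁺ is the bare [Ne] core.
Breaking into a closed-shell core is much more expensive than removing a leftover valence electron — Al has the largest IE_4 here.
Valence configurations: C³⁺ [He]2s¹, Cl³⁺ [Ne]3s²3p².
Tabulated IE_4 (kJ/mol): C 6223, Cl 5159, Al 11577.
Overall IE_4 order: Cl < C < Al.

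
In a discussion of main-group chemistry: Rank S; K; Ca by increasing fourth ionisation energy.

S < K < Ca

Consider each +3 ion: S³⁺ still has 3 valence electrons; K³⁺ is already 2 electrons into the core; Ca³⁺ is already 1 electron into the core.
Core electrons are held far more tightly than valence electrons, so K and Ca top the IE_4 order.
The numbers (kJ/mol): S 4556, K 5877, Ca 6491.
Putting it together, IE_4: S < K < Ca.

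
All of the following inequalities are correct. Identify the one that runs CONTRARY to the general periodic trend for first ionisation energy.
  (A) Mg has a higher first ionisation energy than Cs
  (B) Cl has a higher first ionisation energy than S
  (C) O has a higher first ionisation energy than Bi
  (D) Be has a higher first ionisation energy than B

(D)

The general trend: first ionisation energy increases across a period and decreases down a group.
(A) Mg (period 3, group 2) vs Cs (period 6, group 1): the stated order agrees with the simple trend.
(B) Cl (period 3, group 17) vs S (period 3, group 16): the stated order agrees with the simple trend.
(C) O (period 2, group 16) vs Bi (period 6, group 15): the stated order agrees with the simple trend.
(D) Be (period 2, group 2) vs B (period 2, group 13): the stated order contradicts the simple trend.
The exception is (D): removing B's lone 2p electron is easier than breaking Be's filled 2s².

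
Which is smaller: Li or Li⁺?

Forming Li⁺ removes 1 electron from Li. Fewer electrons for the same nuclear charge means less shielding and a higher Z_eff on the remaining electrons, and for main-group metals the entire outer shell is lost.
A cation is smaller than its parent atom: Li⁺ < Li.

Li⁺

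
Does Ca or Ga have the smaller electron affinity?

Ca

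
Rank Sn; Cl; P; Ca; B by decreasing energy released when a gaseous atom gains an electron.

Cl > Sn > P > B > Ca

B is in period 2, group 13; P is in period 3, group 15; Cl is in period 3, group 17; Ca is in period 4, group 2; Sn is in period 5, group 14.
Electron affinity generally becomes more exothermic across a period toward the halogens and less exothermic down a group.
These span different periods and groups, so the two trends combine.
B > Ca: relative to Ca, both the across-period and down-group shifts push B's electron affinity up.
P > B: period and group pull opposite ways; the across-period shift dominates (72 vs 27 kJ/mol).
Sn > P: this pair runs against the simple trend — see the exception note.
Cl > Sn: both effects reinforce here, so Cl is clearly the higher of the two.
Note the exception: Sn has a higher electron affinity than P, contrary to the simple trend — adding an electron to P's half-filled np³ subshell costs electron-pairing energy.
For reference (kJ/mol): B 27, P 72, Cl 349, Ca 2, Sn 107.
So from highest to lowest: Cl > Sn > P > B > Ca.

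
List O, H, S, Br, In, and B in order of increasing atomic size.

H < O < B < S < Br < In

H is in period 1, group 1; B is in period 2, group 13; O is in period 2, group 16; S is in period 3, group 16; Br is in period 4, group 17; In is in period 5, group 13.
Atomic radius shrinks across a period as nuclear charge pulls the same shell inward, and grows down a group as new shells are added.
Here both period and group differ, so the two effects have to be weighed against each other.
O > H: period and group pull opposite ways; the down-group shift dominates (63 vs 32 pm).
B > O: B lies to the left of O in period 2, so the across-period effect alone puts B larger.
S > B: period and group pull opposite ways; the down-group shift dominates (103 vs 85 pm).
Br > S: the two effects oppose for this pair; the down-group effect wins (114 vs 103 pm).
In > Br: both effects reinforce here, so In is clearly the larger of the two.
Tabulated atomic radius (pm): H 32, B 85, O 63, S 103, Br 114, In 142.
So from smallest to largest: H < O < B < S < Br < In.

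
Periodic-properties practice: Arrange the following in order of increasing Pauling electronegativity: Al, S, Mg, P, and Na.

Na is in period 3, group 1; Mg is in period 3, group 2; Al is in period 3, group 13; P is in period 3, group 15; S is in period 3, group 16.
EN rises left→right (higher Z_eff, smaller atoms) and falls top→bottom (larger, more shielded atoms).
All lie in period 3, so electronegativity increases left to right.
So from lowest to highest: Na < Mg < Al < P < S.

Na < Mg < Al < P < S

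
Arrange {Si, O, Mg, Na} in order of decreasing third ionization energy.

Mg > Na > O > Si

IE_3 is the cost of taking one more electron from the +2 cation: Si²⁺ still has 2 valence electrons; O²⁺ still has 4 valence electrons; Mg²⁺ is the bare [Ne] core; Na²⁺ is already 1 electron into the core.
Core electrons are held far more tightly than valence electrons, so Na and Mg top the IE_3 order.
Valence configurations: Si²⁺ [Ne]3s², O²⁺ [He]2s²2p².
Approximate IE_3 values (kJ/mol): Si 3232, O 5300, Mg 7733, Na 6910.
Hence IE_3: Si < O < Na < Mg.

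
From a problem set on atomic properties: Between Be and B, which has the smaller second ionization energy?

Be

IE_2 is the cost of taking one more electron from the +1 cation: Be⁺ still has 1 valence electron; B⁺ still has 2 valence electrons.
All are still removing valence electrons, so compare the +1 ions as you would atoms: IE_2 generally rises across a period (higher Z_eff) and falls down a group (larger shell), subject to the usual subshell exceptions.
Valence configurations: Be⁺ [He]2s¹, B⁺ [He]2s².
Approximate IE_2 values (kJ/mol): Be 1757, B 2427.
Hence IE_2: Be < B.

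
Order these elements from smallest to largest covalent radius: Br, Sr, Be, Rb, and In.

Be, Br, In, Sr, Rb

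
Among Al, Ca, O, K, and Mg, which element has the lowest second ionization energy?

Ca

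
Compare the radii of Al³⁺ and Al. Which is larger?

Al

Forming Al³⁺ removes 3 electrons from Al. Fewer electrons for the same nuclear charge means less shielding and a higher Z_eff on the remaining electrons, and for main-group metals the entire outer shell is lost.
A cation is smaller than its parent atom: Al³⁺ < Al.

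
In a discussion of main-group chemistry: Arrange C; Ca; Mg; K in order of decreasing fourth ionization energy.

The fourth ionization energy removes an electron from the +3 ion. For each element: C³⁺ still has 1 valence electron; Ca³⁺ is already 1 electron into the core; Mg³⁺ is already 1 electron into the core; K³⁺ is already 2 electrons into the core.
Usually core removal costs more than valence removal, but here the competition is close: a tightly held n=2 valence electron can cost more to remove than an n=3 core electron, so the actual values have to decide it.
Tabulated IE_4 (kJ/mol): C 6223, Ca 6491, Mg 10543, K 5877.
Overall IE_4 order: K < C < Ca < Mg.

Mg > Ca > C > K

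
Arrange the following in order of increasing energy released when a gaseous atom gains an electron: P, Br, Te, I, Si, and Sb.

P, Sb, Si, Te, I, Br

Si is in period 3, group 14; P is in period 3, group 15; Br is in period 4, group 17; Sb is in period 5, group 15; Te is in period 5, group 16; I is in period 5, group 17.
Electron affinity generally becomes more exothermic across a period toward the halogens and less exothermic down a group.
Neither a single period nor a single group — weigh both effects.
Sb > P: this pair runs against the simple trend — see the exception note.
Si > Sb: period and group pull opposite ways; the down-group shift dominates (134 vs 103 kJ/mol).
Te > Si: the two effects oppose for this pair; the across-period effect wins (190 vs 134 kJ/mol).
I > Te: I lies to the right of Te in period 5, so the across-period effect alone puts I higher.
Br > I: they share group 17; the group trend gives Br the larger value.
Note the exception: Sb has a higher electron affinity than P, contrary to the simple trend — both are half-filled np³, but the pairing/repulsion penalty for the added electron shrinks as the p orbitals become larger and more diffuse down the group, and for Sb that outweighs the weaker nuclear attraction.
Note the exception: Si has a higher electron affinity than P, contrary to the simple trend — adding an electron to P's half-filled 3p³ is unfavourable, so Si (3p²) has the more exothermic EA.
Approximate values (kJ/mol): Si 134, P 72, Br 325, Sb 103, Te 190, I 295.
So from lowest to highest: P < Sb < Si < Te < I < Br.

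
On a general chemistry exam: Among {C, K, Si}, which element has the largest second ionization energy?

IE_2 is the cost of taking one more electron from the +1 cation: C⁺ still has 3 valence electrons; K⁺ is the bare [Ar] core; Si⁺ still has 3 valence electrons.
Pulling an electron out of a noble-gas core costs far more than removing a remaining valence electron, so K sits at the high end of IE_2.
Valence configurations: C⁺ [He]2s²2p¹, Si⁺ [Ne]3s²3p¹.
The numbers (kJ/mol): C 2353, K 3052, Si 1577.
So the second ionization energies run Si < C < K.

K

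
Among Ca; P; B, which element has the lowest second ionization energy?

Ca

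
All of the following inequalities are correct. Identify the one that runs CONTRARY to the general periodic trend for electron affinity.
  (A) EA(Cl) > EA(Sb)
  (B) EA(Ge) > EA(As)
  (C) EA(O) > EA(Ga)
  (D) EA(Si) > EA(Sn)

The general trend: electron affinity increases across a period and decreases down a group.
(A) Cl (period 3, group 17) vs Sb (period 5, group 15): the stated order agrees with the simple trend.
(B) Ge (period 4, group 14) vs As (period 4, group 15): the stated order contradicts the simple trend.
(C) O (period 2, group 16) vs Ga (period 4, group 13): the stated order agrees with the simple trend.
(D) Si (period 3, group 14) vs Sn (period 5, group 14): the stated order agrees with the simple trend.
The exception is (B): adding an electron to As's half-filled 4p³ is unfavourable, so Ge (4p²) has the more exothermic EA.

(B)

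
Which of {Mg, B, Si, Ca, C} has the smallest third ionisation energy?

IE_3 is the cost of taking one more electron from the +2 cation: Mg²⁺ is the bare [Ne] core; B²⁺ still has 1 valence electron; Si²⁺ still has 2 valence electrons; Ca²⁺ is the bare [Ar] core; C²⁺ still has 2 valence electrons.
Core electrons are held far more tightly than valence electrons, so Ca and Mg top the IE_3 order.
Valence configurations: B²⁺ [He]2s¹, Si²⁺ [Ne]3s², C²⁺ [He]2s².
The numbers (kJ/mol): Mg 7733, B 3660, Si 3232, Ca 4912, C 4620.
So the third ionization energies run Si < B < C < Ca < Mg.

Si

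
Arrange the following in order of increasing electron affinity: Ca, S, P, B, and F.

Electron affinity generally becomes more exothermic across a period toward the halogens and less exothermic down a group.
Here both period and group differ, so the two effects have to be weighed against each other.
B > Ca: relative to Ca, both the across-period and down-group shifts push B's electron affinity up.
P > B: period and group pull opposite ways; the across-period shift dominates (72 vs 27 kJ/mol).
S > P: S lies to the right of P in period 3, so the across-period effect alone puts S higher.
F > S: relative to S, both the across-period and down-group shifts push F's electron affinity up.
For reference (kJ/mol): B 27, F 328, P 72, S 200, Ca 2.
So from lowest to highest: Ca < B < P < S < F.

Ca, B, P, S, F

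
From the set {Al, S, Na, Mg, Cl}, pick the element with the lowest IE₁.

Na

Na is in period 3, group 1; Mg is in period 3, group 2; Al is in period 3, group 13; S is in period 3, group 16; Cl is in period 3, group 17.
Across a period the outer electron is held more tightly (higher IE₁); down a group it sits in a higher shell, more shielded, and comes off more easily.
All lie in period 3; the across-period trend (first ionization energy increases left to right) applies, with the exception below.
Note the exception: Mg has a higher first ionization energy than Al, contrary to the simple trend — Al's single 3p electron is easier to remove than one from Mg's filled 3s².
Tabulated first ionization energy (kJ/mol): Na 496, Mg 738, Al 578, S 1000, Cl 1251.
The lowest IE₁ among these belongs to Na.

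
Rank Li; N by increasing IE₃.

N < Li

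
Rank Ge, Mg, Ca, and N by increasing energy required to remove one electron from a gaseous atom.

Ca < Mg < Ge < N

N is in period 2, group 15; Mg is in period 3, group 2; Ca is in period 4, group 2; Ge is in period 4, group 14.
IE₁ increases left→right with effective nuclear charge and decreases top→bottom as the valence shell moves farther out.
These span different periods and groups, so the two trends combine.
Mg > Ca: Mg sits above Ca in group 2, so the down-group effect alone puts Mg higher.
Ge > Mg: period and group pull opposite ways; the across-period shift dominates (762 vs 738 kJ/mol).
N > Ge: relative to Ge, both the across-period and down-group shifts push N's first ionization energy up.
For reference (kJ/mol): N 1402, Mg 738, Ca 590, Ge 762.
So from lowest to highest: Ca < Mg < Ge < N.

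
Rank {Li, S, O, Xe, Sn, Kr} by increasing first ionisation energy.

Li < Sn < S < Xe < O < Kr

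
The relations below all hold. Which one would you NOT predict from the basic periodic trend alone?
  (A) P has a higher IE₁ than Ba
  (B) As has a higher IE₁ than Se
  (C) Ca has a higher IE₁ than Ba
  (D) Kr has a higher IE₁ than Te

The general trend: IE₁ increases across a period and decreases down a group.
(A) P (period 3, group 15) vs Ba (period 6, group 2): the stated order agrees with the simple trend.
(B) As (period 4, group 15) vs Se (period 4, group 16): the stated order contradicts the simple trend.
(C) Ca (period 4, group 2) vs Ba (period 6, group 2): the stated order agrees with the simple trend.
(D) Kr (period 4, group 18) vs Te (period 5, group 16): the stated order agrees with the simple trend.
The exception is (B): Se (4p⁴) ionizes more easily than half-filled As (4p³).

(B)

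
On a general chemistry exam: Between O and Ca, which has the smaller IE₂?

Consider each +1 ion: O⁺ still has 5 valence electrons; Ca⁺ still has 1 valence electron.
All are still removing valence electrons, so compare the +1 ions as you would atoms: IE_2 generally rises across a period (higher Z_eff) and falls down a group (larger shell), subject to the usual subshell exceptions.
Valence configurations: O⁺ [He]2s²2p³, Ca⁺ [Ar]4s¹.
Tabulated IE_2 (kJ/mol): O 3388, Ca 1145.
Hence IE_2: Ca < O.

Ca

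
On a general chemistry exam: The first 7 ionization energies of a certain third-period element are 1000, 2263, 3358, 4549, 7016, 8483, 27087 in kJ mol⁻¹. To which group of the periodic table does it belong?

Group 16

Look for the largest jump between consecutive ionization energies: IE7/IE6 ≈ 3.2, far larger than any earlier ratio.
That jump marks the point where a core electron is being removed. So the atom has 6 valence electrons.
A main-group element with 6 valence electrons is in group 16.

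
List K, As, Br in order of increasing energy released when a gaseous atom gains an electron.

K < As < Br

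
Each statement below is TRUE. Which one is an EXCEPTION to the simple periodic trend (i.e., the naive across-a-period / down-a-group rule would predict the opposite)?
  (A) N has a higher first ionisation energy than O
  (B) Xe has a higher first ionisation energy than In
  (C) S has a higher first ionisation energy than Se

(A)

The general trend: first ionisation energy increases across a period and decreases down a group.
(A) N (period 2, group 15) vs O (period 2, group 16): the stated order contradicts the simple trend.
(B) Xe (period 5, group 18) vs In (period 5, group 13): the stated order agrees with the simple trend.
(C) S (period 3, group 16) vs Se (period 4, group 16): the stated order agrees with the simple trend.
The exception is (A): pairing an electron in O's 2p⁴ costs repulsion energy, so O ionizes more easily than half-filled N (2p³).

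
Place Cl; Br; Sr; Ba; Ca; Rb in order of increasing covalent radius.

Cl is in period 3, group 17; Ca is in period 4, group 2; Br is in period 4, group 17; Rb is in period 5, group 1; Sr is in period 5, group 2; Ba is in period 6, group 2.
Atomic radius shrinks across a period as nuclear charge pulls the same shell inward, and grows down a group as new shells are added.
Neither a single period nor a single group — weigh both effects.
Br > Cl: Br sits below Cl in group 17, so the down-group effect alone puts Br larger.
Ca > Br: Ca lies to the left of Br in period 4, so the across-period effect alone puts Ca larger.
Sr > Ca: Sr sits below Ca in group 2, so the down-group effect alone puts Sr larger.
Ba > Sr: Ba sits below Sr in group 2, so the down-group effect alone puts Ba larger.
Rb > Ba: the two effects oppose for this pair; the across-period effect wins (210 vs 196 pm).
Approximate values (pm): Cl 99, Ca 171, Br 114, Rb 210, Sr 185, Ba 196.
So from smallest to largest: Cl < Br < Ca < Sr < Ba < Rb.

Cl, Br, Ca, Sr, Ba, Rb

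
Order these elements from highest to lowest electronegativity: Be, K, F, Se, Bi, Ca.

F > Se > Bi > Be > Ca > K

Be is in period 2, group 2; F is in period 2, group 17; K is in period 4, group 1; Ca is in period 4, group 2; Se is in period 4, group 16; Bi is in period 6, group 15.
Atoms toward the upper right of the periodic table pull bonding electrons most strongly.
Here both period and group differ, so the two effects have to be weighed against each other.
Ca > K: both are in period 4; the period trend gives Ca the larger value.
Be > Ca: they share group 2; the group trend gives Be the larger value.
Bi > Be: the two effects oppose for this pair; the across-period effect wins (2.02 vs 1.57).
Se > Bi: relative to Bi, both the across-period and down-group shifts push Se's electronegativity up.
F > Se: both effects reinforce here, so F is clearly the higher of the two.
For reference (Pauling): Be 1.57, F 3.98, K 0.82, Ca 1.00, Se 2.55, Bi 2.02.
So from highest to lowest: F > Se > Bi > Be > Ca > K.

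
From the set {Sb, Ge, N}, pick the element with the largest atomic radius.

Moving right in a period, electrons are added to the same shell under a stronger nuclear pull, so atoms get smaller; moving down, a new shell is opened and atoms get larger.
These span different periods and groups, so the two trends combine.
Ge > N: relative to N, both the across-period and down-group shifts push Ge's atomic radius up.
Sb > Ge: the two effects oppose for this pair; the down-group effect wins (140 vs 121 pm).
For reference (pm): N 71, Ge 121, Sb 140.
The largest atomic radius among these belongs to Sb.

Sb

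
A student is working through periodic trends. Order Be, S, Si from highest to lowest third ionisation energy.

IE_3 is the cost of taking one more electron from the +2 cation: Be²⁺ is the bare [He] core; S²⁺ still has 4 valence electrons; Si²⁺ still has 2 valence electrons.
Pulling an electron out of a noble-gas core costs far more than removing a remaining valence electron, so Be sits at the high end of IE_3.
Valence configurations: S²⁺ [Ne]3s²3p², Si²⁺ [Ne]3s².
Approximate IE_3 values (kJ/mol): Be 14849, S 3357, Si 3232.
Putting it together, IE_3: Si < S < Be.

Be > S > Si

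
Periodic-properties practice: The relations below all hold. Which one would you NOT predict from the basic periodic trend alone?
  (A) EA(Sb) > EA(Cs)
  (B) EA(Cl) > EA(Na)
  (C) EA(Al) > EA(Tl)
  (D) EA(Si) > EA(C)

(D)

The general trend: electron affinity increases across a period and decreases down a group.
(A) Sb (period 5, group 15) vs Cs (period 6, group 1): the stated order agrees with the simple trend.
(B) Cl (period 3, group 17) vs Na (period 3, group 1): the stated order agrees with the simple trend.
(C) Al (period 3, group 13) vs Tl (period 6, group 13): the stated order agrees with the simple trend.
(D) Si (period 3, group 14) vs C (period 2, group 14): the stated order contradicts the simple trend.
The exception is (D): Si's larger, more diffuse 3p orbitals accept an added electron slightly more readily than C's compact 2p.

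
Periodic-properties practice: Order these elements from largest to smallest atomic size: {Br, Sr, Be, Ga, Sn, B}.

Sr > Sn > Ga > Br > Be > B

Be is in period 2, group 2; B is in period 2, group 13; Ga is in period 4, group 13; Br is in period 4, group 17; Sr is in period 5, group 2; Sn is in period 5, group 14.
Atomic radius shrinks across a period as nuclear charge pulls the same shell inward, and grows down a group as new shells are added.
Neither a single period nor a single group — weigh both effects.
Be > B: Be lies to the left of B in period 2, so the across-period effect alone puts Be larger.
Br > Be: the two effects oppose for this pair; the down-group effect wins (114 vs 102 pm).
Ga > Br: both are in period 4; the period trend gives Ga the larger value.
Sn > Ga: period and group pull opposite ways; the down-group shift dominates (140 vs 124 pm).
Sr > Sn: Sr lies to the left of Sn in period 5, so the across-period effect alone puts Sr larger.
Approximate values (pm): Be 102, B 85, Ga 124, Br 114, Sr 185, Sn 140.
So from largest to smallest: Sr > Sn > Ga > Br > Be > B.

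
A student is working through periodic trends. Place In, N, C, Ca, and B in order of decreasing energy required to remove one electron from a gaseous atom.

N, C, B, Ca, In

B is in period 2, group 13; C is in period 2, group 14; N is in period 2, group 15; Ca is in period 4, group 2; In is in period 5, group 13.
Across a period the outer electron is held more tightly (higher IE₁); down a group it sits in a higher shell, more shielded, and comes off more easily.
These span different periods and groups, so the two trends combine.
Ca > In: the two effects oppose for this pair; the down-group effect wins (590 vs 558 kJ/mol).
B > Ca: both effects reinforce here, so B is clearly the higher of the two.
C > B: C lies to the right of B in period 2, so the across-period effect alone puts C higher.
N > C: both are in period 2; the period trend gives N the larger value.
Approximate values (kJ/mol): B 801, C 1086, N 1402, Ca 590, In 558.
So from highest to lowest: N > C > B > Ca > In.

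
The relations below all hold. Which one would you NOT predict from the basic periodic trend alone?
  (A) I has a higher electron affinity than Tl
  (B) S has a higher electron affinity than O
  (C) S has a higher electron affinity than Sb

(B)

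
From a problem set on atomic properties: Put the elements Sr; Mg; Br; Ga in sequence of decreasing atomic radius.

Atomic radius shrinks across a period as nuclear charge pulls the same shell inward, and grows down a group as new shells are added.
Here both period and group differ, so the two effects have to be weighed against each other.
Ga > Br: Ga lies to the left of Br in period 4, so the across-period effect alone puts Ga larger.
Mg > Ga: period and group pull opposite ways; the across-period shift dominates (139 vs 124 pm).
Sr > Mg: they share group 2; the group trend gives Sr the larger value.
For reference (pm): Mg 139, Ga 124, Br 114, Sr 185.
So from largest to smallest: Sr > Mg > Ga > Br.

Sr > Mg > Ga > Br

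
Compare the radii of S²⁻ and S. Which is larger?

S²⁻

Forming S²⁻ adds 2 electrons to S. More electron–electron repulsion in the same shell, with unchanged nuclear charge, lets the cloud expand.
An anion is larger than its parent atom: S²⁻ > S.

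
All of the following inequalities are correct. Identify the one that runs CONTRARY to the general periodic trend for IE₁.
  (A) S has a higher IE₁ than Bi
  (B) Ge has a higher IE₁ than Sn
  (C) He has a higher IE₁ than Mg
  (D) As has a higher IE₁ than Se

The general trend: IE₁ increases across a period and decreases down a group.
(A) S (period 3, group 16) vs Bi (period 6, group 15): the stated order agrees with the simple trend.
(B) Ge (period 4, group 14) vs Sn (period 5, group 14): the stated order agrees with the simple trend.
(C) He (period 1, group 18) vs Mg (period 3, group 2): the stated order agrees with the simple trend.
(D) As (period 4, group 15) vs Se (period 4, group 16): the stated order contradicts the simple trend.
The exception is (D): Se (4p⁴) ionizes more easily than half-filled As (4p³).

(D)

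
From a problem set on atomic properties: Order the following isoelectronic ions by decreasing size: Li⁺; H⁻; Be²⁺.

All of these have 2 electrons, so size is governed by nuclear charge alone: the more protons, the stronger the pull on the same electron cloud, and the smaller the ion.
Nuclear charges: Be²⁺ (Z=4), Li⁺ (Z=3), H⁻ (Z=1).
Largest to smallest: H⁻ > Li⁺ > Be²⁺.

H⁻, Li⁺, Be²⁺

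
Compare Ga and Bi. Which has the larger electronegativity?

EN rises left→right (higher Z_eff, smaller atoms) and falls top→bottom (larger, more shielded atoms).
Here both period and group differ, so the two effects have to be weighed against each other.
Bi > Ga: period and group pull opposite ways; the across-period shift dominates (2.02 vs 1.81).
For reference (Pauling): Ga 1.81, Bi 2.02.
So Bi has the larger electronegativity (Bi > Ga).

Bi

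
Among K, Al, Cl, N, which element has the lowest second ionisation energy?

Al

After 1 electron has been removed, what remains? K⁺ is the bare [Ar] core; Al⁺ still has 2 valence electrons; Cl⁺ still has 6 valence electrons; N⁺ still has 4 valence electrons.
Core electrons are held far more tightly than valence electrons, so K tops the IE_2 order.
Valence configurations: Al⁺ [Ne]3s², Cl⁺ [Ne]3s²3p⁴, N⁺ [He]2s²2p².
Tabulated IE_2 (kJ/mol): K 3052, Al 1817, Cl 2298, N 2856.
Hence IE_2: Al < Cl < N < K.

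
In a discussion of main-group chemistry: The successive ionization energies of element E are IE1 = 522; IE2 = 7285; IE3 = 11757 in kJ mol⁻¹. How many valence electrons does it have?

Look for the largest jump between consecutive ionization energies: IE2/IE1 ≈ 14.0, far larger than any earlier ratio.
That jump marks the point where a core electron is being removed. So the atom has 1 valence electron.

1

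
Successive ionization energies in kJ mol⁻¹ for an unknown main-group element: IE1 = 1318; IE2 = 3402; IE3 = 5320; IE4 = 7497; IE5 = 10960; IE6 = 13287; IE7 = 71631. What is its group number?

Look for the largest jump between consecutive ionization energies: IE7/IE6 ≈ 5.4, far larger than any earlier ratio.
That jump marks the point where a core electron is being removed. So the atom has 6 valence electrons.
A main-group element with 6 valence electrons is in group 16.

Group 16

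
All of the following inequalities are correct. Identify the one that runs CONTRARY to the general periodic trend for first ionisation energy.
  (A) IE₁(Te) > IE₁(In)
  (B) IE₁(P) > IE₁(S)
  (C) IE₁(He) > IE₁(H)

(B)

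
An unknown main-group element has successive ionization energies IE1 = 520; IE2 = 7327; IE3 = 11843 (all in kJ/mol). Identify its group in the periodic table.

Group 1

Look for the largest jump between consecutive ionization energies: IE2/IE1 ≈ 14.1, far larger than any earlier ratio.
That jump marks the point where a core electron is being removed. So the atom has 1 valence electron.
A main-group element with 1 valence electron is in group 1.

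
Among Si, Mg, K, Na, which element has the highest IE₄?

Mg

Consider each +3 ion: Si³⁺ still has 1 valence electron; Mg³⁺ is already 1 electron into the core; K³⁺ is already 2 electrons into the core; Na³⁺ is already 2 electrons into the core.
Breaking into a closed-shell core is much more expensive than removing a leftover valence electron — K, Na and Mg have the largest IE_4 here.
Tabulated IE_4 (kJ/mol): Si 4356, Mg 10543, K 5877, Na 9543.
Overall IE_4 order: Si < K < Na < Mg.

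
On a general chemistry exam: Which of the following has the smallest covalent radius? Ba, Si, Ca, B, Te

B

Radius decreases left→right (rising Z_eff, same n) and increases top→bottom (higher n).
These span different periods and groups, so the two trends combine.
Si > B: period and group pull opposite ways; the down-group shift dominates (116 vs 85 pm).
Te > Si: the two effects oppose for this pair; the down-group effect wins (136 vs 116 pm).
Ca > Te: period and group pull opposite ways; the across-period shift dominates (171 vs 136 pm).
Ba > Ca: they share group 2; the group trend gives Ba the larger value.
Approximate values (pm): B 85, Si 116, Ca 171, Te 136, Ba 196.
The smallest covalent radius among these belongs to B.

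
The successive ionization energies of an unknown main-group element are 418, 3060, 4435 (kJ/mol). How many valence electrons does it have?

Look for the largest jump between consecutive ionization energies: IE2/IE1 ≈ 7.3, far larger than any earlier ratio.
That jump marks the point where a core electron is being removed. So the atom has 1 valence electron.

1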